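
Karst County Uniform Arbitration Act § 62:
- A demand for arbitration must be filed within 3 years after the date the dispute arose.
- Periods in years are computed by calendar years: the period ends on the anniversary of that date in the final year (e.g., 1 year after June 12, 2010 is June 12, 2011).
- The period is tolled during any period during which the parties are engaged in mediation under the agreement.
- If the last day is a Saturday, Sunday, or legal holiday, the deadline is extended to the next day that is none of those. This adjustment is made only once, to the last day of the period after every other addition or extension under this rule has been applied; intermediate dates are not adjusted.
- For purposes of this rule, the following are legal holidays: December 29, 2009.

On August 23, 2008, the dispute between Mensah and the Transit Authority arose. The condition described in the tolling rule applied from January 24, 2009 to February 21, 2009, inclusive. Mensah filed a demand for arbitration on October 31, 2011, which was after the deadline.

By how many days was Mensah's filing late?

40 days

3 years after August 23, 2008 is August 23, 2011.
From January 24, 2009 through February 21, 2009 inclusive is 29 days; tolling adds 29 days: August 23, 2011 + 29 days = September 21, 2011.
September 21, 2011 is a Wednesday and not a legal holiday, so no extension applies.
The deadline is September 21, 2011; from September 21, 2011 to October 31, 2011 is 40 days.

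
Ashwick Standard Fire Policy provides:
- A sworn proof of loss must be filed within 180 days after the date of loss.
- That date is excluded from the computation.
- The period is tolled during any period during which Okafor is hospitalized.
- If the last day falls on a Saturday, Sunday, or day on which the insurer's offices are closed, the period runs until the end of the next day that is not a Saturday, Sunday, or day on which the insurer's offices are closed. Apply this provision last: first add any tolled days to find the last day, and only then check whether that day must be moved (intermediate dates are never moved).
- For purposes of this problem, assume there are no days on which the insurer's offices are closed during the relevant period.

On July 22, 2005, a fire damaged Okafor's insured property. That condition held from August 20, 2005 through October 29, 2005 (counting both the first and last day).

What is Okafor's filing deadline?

March 30, 2006

180 days after July 22, 2005 is January 18, 2006.
From August 20, 2005 through October 29, 2005 inclusive is 71 days; tolling adds 71 days: January 18, 2006 + 71 days = March 30, 2006.
March 30, 2006 is a Thursday and not a day on which the insurer's offices are closed, so no extension applies.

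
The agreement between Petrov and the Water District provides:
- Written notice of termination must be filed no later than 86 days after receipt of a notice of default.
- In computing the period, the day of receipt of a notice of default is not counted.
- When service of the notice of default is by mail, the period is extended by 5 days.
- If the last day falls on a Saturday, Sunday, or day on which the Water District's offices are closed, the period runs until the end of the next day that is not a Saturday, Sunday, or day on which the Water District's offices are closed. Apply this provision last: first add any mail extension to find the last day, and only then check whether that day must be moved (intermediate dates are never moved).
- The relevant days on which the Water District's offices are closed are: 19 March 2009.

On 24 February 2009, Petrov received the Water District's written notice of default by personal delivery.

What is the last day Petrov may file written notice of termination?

86 days after 24 February 2009 is May 21, 2009.
Service was not by mail, so no mail extension applies.
May 21, 2009 is a Thursday and not a day on which the Water District's offices are closed, so no extension applies.

May 21, 2009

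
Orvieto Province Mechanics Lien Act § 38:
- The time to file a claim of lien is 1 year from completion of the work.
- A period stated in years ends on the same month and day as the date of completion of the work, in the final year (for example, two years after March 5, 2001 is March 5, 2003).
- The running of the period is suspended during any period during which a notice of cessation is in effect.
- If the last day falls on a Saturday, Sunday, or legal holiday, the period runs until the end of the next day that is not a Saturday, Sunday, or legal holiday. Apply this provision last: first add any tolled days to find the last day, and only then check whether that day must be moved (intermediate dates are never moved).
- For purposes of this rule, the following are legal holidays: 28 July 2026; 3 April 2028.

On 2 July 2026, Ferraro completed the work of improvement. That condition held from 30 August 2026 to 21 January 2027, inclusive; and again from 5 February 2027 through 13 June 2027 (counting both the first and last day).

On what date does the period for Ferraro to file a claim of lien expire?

1 year after 2 July 2026 is July 2, 2027.
From August 30, 2026 through January 21, 2027 inclusive is 145 days; tolling adds 145 days: July 2, 2027 + 145 days = November 24, 2027.
From February 5, 2027 through June 13, 2027 inclusive is 129 days; tolling adds 129 days: November 24, 2027 + 129 days = April 1, 2028.
April 1, 2028 is Saturday; April 2, 2028 is Sunday; April 3, 2028 is a listed holiday. The next qualifying day is April 4, 2028.

April 4, 2028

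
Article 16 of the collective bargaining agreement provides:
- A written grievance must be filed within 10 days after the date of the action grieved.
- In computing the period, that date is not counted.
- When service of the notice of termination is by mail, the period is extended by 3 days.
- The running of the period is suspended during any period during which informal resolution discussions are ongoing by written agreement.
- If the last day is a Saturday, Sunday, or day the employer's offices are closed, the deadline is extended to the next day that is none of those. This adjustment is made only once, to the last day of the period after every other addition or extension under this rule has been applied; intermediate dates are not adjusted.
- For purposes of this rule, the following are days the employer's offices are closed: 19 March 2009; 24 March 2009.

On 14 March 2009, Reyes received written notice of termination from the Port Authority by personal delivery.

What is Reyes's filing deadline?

10 days after 14 March 2009 is March 24, 2009.
Service was not by mail, so no mail extension applies.
March 24, 2009 is a listed holiday. The next qualifying day is March 25, 2009.

March 25, 2009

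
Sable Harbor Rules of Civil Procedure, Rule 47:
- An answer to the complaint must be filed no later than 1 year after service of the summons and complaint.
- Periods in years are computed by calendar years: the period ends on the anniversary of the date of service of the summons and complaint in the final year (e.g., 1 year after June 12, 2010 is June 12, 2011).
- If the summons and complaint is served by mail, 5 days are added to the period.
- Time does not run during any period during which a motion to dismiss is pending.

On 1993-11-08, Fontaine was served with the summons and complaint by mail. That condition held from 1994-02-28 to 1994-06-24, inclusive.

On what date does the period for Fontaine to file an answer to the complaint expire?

March 10, 1995

1 year after 1993-11-08 is November 8, 1994.
Service was by mail, adding 5 days: November 8, 1994 + 5 days = November 13, 1994.
From February 28, 1994 through June 24, 1994 inclusive is 117 days; tolling adds 117 days: November 13, 1994 + 117 days = March 10, 1995.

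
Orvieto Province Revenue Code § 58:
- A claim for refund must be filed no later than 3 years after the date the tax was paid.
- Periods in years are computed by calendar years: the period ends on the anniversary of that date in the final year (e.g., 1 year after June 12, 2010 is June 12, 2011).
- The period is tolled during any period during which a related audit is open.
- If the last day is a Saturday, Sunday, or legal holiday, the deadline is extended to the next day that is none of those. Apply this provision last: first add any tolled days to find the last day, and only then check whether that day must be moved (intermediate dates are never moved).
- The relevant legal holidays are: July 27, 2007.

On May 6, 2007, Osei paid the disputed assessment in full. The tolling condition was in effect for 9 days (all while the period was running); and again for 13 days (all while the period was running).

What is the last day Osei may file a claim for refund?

May 28, 2010

3 years after May 6, 2007 is May 6, 2010.
Tolling adds 9 days: May 6, 2010 + 9 days = May 15, 2010.
Tolling adds 13 days: May 15, 2010 + 13 days = May 28, 2010.
May 28, 2010 is a Friday and not a legal holiday, so no extension applies.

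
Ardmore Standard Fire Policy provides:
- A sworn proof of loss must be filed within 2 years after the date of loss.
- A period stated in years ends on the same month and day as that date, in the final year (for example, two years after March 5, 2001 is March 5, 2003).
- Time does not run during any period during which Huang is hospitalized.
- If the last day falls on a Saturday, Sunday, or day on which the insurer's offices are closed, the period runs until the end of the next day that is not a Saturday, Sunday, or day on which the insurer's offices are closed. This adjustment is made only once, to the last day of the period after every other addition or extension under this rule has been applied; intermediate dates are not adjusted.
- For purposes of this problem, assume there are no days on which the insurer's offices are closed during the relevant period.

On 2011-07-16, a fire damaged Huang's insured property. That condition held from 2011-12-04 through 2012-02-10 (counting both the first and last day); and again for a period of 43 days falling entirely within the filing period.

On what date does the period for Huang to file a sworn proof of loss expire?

November 5, 2013

2 years after 2011-07-16 is July 16, 2013.
From December 4, 2011 through February 10, 2012 inclusive is 69 days; tolling adds 69 days: July 16, 2013 + 69 days = September 23, 2013.
Tolling adds 43 days: September 23, 2013 + 43 days = November 5, 2013.
November 5, 2013 is a Tuesday and not a day on which the insurer's offices are closed, so no extension applies.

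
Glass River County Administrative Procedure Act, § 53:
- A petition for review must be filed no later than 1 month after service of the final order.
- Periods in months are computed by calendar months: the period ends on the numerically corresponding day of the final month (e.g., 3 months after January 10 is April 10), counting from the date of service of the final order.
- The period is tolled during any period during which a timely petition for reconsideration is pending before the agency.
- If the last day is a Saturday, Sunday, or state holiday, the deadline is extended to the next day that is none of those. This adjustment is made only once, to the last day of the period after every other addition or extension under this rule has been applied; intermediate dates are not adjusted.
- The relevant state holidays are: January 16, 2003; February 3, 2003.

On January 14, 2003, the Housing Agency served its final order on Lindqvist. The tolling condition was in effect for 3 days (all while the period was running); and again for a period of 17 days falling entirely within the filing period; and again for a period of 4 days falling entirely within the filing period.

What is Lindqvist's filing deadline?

1 month after January 14, 2003 is February 14, 2003.
Tolling adds 3 days: February 14, 2003 + 3 days = February 17, 2003.
Tolling adds 17 days: February 17, 2003 + 17 days = March 6, 2003.
Tolling adds 4 days: March 6, 2003 + 4 days = March 10, 2003.
March 10, 2003 is a Monday and not a state holiday, so no extension applies.

March 10, 2003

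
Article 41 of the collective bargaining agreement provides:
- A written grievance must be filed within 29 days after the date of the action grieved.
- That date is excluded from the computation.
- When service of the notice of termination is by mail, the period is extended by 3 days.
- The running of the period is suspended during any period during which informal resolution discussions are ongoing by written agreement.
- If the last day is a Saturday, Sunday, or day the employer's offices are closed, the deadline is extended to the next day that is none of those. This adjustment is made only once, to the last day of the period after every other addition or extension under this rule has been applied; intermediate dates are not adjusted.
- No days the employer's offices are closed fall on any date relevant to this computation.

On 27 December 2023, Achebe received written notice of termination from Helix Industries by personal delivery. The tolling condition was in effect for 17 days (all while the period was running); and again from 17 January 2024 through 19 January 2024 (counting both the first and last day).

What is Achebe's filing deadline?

February 14, 2024

29 days after 27 December 2023 is January 25, 2024.
Service was not by mail, so no mail extension applies.
Tolling adds 17 days: January 25, 2024 + 17 days = February 11, 2024.
From January 17, 2024 through January 19, 2024 inclusive is 3 days; tolling adds 3 days: February 11, 2024 + 3 days = February 14, 2024.
February 14, 2024 is a Wednesday and not a day the employer's offices are closed, so no extension applies.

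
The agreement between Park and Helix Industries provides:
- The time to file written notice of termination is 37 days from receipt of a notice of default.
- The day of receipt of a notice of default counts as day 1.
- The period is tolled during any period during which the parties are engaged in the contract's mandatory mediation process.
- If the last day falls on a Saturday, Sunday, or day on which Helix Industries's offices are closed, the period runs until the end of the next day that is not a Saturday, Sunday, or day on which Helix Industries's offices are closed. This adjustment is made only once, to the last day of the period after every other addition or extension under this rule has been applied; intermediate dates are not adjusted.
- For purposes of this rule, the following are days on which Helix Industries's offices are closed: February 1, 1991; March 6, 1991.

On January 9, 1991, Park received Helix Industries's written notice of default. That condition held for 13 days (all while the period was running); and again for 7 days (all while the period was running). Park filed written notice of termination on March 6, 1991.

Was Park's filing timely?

Counting January 9, 1991 as day 1, day 37 is February 14, 1991.
Tolling adds 13 days: February 14, 1991 + 13 days = February 27, 1991.
Tolling adds 7 days: February 27, 1991 + 7 days = March 6, 1991.
March 6, 1991 is a listed holiday. The next qualifying day is March 7, 1991.
The deadline is March 7, 1991; the filing on March 6, 1991 is on or before that date.

Yes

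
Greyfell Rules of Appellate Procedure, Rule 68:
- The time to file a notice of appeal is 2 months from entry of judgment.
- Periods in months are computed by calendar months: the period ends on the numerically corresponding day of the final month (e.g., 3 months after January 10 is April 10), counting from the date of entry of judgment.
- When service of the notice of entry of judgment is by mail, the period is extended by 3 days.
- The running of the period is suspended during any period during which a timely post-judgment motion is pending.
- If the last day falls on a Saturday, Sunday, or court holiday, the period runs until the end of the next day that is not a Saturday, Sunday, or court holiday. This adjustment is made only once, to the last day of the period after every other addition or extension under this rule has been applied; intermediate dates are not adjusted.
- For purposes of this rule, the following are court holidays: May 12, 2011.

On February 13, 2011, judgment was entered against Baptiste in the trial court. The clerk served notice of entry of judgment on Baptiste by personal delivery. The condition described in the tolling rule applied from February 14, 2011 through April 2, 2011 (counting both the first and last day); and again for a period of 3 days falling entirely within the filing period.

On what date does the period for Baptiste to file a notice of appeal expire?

June 3, 2011

2 months after February 13, 2011 is April 13, 2011.
Service was not by mail, so no mail extension applies.
From February 14, 2011 through April 2, 2011 inclusive is 48 days; tolling adds 48 days: April 13, 2011 + 48 days = May 31, 2011.
Tolling adds 3 days: May 31, 2011 + 3 days = June 3, 2011.
June 3, 2011 is a Friday and not a court holiday, so no extension applies.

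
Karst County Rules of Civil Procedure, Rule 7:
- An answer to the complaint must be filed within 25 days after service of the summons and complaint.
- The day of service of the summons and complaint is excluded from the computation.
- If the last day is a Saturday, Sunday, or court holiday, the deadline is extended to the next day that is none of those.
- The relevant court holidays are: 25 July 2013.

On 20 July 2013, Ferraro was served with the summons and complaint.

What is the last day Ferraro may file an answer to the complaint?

August 14, 2013

25 days after 20 July 2013 is August 14, 2013.
August 14, 2013 is a Wednesday and not a court holiday, so no extension applies.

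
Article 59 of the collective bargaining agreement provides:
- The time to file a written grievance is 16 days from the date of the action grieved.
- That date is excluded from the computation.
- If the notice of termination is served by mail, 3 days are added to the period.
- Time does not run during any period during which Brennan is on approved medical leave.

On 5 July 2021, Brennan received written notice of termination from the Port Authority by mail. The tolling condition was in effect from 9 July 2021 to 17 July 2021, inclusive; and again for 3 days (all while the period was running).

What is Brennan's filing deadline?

16 days after 5 July 2021 is July 21, 2021.
Service was by mail, adding 3 days: July 21, 2021 + 3 days = July 24, 2021.
From July 9, 2021 through July 17, 2021 inclusive is 9 days; tolling adds 9 days: July 24, 2021 + 9 days = August 2, 2021.
Tolling adds 3 days: August 2, 2021 + 3 days = August 5, 2021.

August 5, 2021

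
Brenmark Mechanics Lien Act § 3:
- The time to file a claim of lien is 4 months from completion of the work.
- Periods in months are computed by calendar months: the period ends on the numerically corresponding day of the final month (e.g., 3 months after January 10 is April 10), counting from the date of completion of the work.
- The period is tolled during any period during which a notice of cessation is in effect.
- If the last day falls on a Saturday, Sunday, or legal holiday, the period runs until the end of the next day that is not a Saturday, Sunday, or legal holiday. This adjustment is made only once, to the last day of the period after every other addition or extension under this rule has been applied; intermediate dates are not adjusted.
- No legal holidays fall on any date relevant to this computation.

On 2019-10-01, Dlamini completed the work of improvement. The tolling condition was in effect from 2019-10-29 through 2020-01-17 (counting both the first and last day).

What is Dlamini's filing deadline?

4 months after 2019-10-01 is February 1, 2020.
From October 29, 2019 through January 17, 2020 inclusive is 81 days; tolling adds 81 days: February 1, 2020 + 81 days = April 22, 2020.
April 22, 2020 is a Wednesday and not a legal holiday, so no extension applies.

April 22, 2020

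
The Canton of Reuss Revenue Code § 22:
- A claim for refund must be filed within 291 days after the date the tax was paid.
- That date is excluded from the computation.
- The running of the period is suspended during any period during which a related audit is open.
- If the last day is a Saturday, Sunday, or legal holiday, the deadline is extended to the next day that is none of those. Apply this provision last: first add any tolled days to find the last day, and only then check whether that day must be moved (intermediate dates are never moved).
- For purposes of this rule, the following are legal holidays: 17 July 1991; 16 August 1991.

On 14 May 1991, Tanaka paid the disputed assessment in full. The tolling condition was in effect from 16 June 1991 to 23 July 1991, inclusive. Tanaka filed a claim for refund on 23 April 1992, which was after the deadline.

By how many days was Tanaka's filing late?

291 days after 14 May 1991 is February 29, 1992.
From June 16, 1991 through July 23, 1991 inclusive is 38 days; tolling adds 38 days: February 29, 1992 + 38 days = April 7, 1992.
April 7, 1992 is a Tuesday and not a legal holiday, so no extension applies.
The deadline is April 7, 1992; from April 7, 1992 to April 23, 1992 is 16 days.

16 days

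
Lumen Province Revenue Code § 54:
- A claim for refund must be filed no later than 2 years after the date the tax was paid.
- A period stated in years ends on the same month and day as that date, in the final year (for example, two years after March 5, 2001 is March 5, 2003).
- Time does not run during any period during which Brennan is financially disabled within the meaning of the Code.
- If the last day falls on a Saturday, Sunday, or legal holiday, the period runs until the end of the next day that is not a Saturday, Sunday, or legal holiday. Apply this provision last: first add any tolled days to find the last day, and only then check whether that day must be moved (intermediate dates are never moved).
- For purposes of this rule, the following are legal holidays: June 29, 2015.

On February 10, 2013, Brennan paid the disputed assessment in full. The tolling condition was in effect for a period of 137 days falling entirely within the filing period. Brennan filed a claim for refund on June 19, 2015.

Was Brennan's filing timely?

Yes

2 years after February 10, 2013 is February 10, 2015.
Tolling adds 137 days: February 10, 2015 + 137 days = June 27, 2015.
June 27, 2015 is Saturday; June 28, 2015 is Sunday; June 29, 2015 is a listed holiday. The next qualifying day is June 30, 2015.
The deadline is June 30, 2015; the filing on June 19, 2015 is on or before that date.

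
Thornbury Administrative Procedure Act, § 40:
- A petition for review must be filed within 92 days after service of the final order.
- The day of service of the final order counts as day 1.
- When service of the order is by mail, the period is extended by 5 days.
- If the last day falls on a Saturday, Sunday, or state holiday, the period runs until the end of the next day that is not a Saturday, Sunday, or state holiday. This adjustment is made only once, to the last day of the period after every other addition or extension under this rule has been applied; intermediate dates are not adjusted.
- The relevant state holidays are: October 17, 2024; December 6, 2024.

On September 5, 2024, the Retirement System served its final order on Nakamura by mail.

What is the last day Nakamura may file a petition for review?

December 10, 2024

Counting September 5, 2024 as day 1, day 92 is December 5, 2024.
Service was by mail, adding 5 days: December 5, 2024 + 5 days = December 10, 2024.
December 10, 2024 is a Tuesday and not a state holiday, so no extension applies.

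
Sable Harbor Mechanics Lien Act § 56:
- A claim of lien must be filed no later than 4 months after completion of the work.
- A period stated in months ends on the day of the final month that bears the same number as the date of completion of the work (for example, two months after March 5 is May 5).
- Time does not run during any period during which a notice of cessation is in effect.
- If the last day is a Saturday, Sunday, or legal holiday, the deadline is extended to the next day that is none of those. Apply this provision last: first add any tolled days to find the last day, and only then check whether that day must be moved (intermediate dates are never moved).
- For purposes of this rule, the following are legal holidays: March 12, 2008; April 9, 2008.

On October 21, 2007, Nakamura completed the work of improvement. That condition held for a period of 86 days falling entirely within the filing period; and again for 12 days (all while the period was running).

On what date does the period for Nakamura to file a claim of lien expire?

4 months after October 21, 2007 is February 21, 2008.
Tolling adds 86 days: February 21, 2008 + 86 days = May 17, 2008.
Tolling adds 12 days: May 17, 2008 + 12 days = May 29, 2008.
May 29, 2008 is a Thursday and not a legal holiday, so no extension applies.

May 29, 2008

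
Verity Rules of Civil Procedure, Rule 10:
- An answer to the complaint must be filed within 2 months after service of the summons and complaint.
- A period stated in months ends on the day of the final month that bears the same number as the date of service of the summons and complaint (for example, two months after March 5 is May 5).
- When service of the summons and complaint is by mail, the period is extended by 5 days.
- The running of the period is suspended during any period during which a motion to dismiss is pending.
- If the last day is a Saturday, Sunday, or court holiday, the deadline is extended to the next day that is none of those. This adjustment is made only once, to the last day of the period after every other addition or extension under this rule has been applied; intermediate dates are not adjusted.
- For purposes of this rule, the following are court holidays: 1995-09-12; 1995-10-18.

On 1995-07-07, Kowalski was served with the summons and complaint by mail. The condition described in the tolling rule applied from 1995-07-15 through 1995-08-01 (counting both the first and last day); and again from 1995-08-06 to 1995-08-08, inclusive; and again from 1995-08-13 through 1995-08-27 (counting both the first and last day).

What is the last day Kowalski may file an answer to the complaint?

October 19, 1995

2 months after 1995-07-07 is September 7, 1995.
Service was by mail, adding 5 days: September 7, 1995 + 5 days = September 12, 1995.
From July 15, 1995 through August 1, 1995 inclusive is 18 days; tolling adds 18 days: September 12, 1995 + 18 days = September 30, 1995.
From August 6, 1995 through August 8, 1995 inclusive is 3 days; tolling adds 3 days: September 30, 1995 + 3 days = October 3, 1995.
From August 13, 1995 through August 27, 1995 inclusive is 15 days; tolling adds 15 days: October 3, 1995 + 15 days = October 18, 1995.
October 18, 1995 is a listed holiday. The next qualifying day is October 19, 1995.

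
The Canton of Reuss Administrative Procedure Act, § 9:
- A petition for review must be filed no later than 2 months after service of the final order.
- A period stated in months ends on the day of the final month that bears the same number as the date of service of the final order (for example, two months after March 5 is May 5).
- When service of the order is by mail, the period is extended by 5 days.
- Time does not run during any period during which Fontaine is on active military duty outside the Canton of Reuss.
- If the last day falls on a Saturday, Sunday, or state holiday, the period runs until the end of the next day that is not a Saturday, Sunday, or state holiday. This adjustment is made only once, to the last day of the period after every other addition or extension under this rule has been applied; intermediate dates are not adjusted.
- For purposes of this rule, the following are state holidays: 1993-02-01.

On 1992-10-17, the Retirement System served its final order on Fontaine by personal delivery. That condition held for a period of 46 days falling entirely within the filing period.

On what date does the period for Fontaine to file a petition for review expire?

February 2, 1993

2 months after 1992-10-17 is December 17, 1992.
Service was not by mail, so no mail extension applies.
Tolling adds 46 days: December 17, 1992 + 46 days = February 1, 1993.
February 1, 1993 is a listed holiday. The next qualifying day is February 2, 1993.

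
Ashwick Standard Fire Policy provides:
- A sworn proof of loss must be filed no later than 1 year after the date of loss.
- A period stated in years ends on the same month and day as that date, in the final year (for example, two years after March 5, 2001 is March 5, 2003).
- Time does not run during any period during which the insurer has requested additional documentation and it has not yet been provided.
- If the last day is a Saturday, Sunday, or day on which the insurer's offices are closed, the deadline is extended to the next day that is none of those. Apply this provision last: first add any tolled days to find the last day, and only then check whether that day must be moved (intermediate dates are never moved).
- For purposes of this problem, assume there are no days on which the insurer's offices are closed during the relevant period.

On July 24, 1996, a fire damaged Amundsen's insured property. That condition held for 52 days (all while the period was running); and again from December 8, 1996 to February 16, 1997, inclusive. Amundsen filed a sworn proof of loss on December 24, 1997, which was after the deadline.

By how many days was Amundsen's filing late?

1 year after July 24, 1996 is July 24, 1997.
Tolling adds 52 days: July 24, 1997 + 52 days = September 14, 1997.
From December 8, 1996 through February 16, 1997 inclusive is 71 days; tolling adds 71 days: September 14, 1997 + 71 days = November 24, 1997.
November 24, 1997 is a Monday and not a day on which the insurer's offices are closed, so no extension applies.
The deadline is November 24, 1997; from November 24, 1997 to December 24, 1997 is 30 days.

30 days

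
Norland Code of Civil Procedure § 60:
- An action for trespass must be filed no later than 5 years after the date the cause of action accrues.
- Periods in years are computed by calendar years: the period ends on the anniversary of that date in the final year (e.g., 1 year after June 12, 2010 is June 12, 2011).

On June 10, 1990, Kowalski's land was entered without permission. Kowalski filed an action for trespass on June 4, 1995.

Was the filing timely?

Yes

5 years after June 10, 1990 is June 10, 1995.
The deadline is June 10, 1995; the filing on June 4, 1995 is on or before that date.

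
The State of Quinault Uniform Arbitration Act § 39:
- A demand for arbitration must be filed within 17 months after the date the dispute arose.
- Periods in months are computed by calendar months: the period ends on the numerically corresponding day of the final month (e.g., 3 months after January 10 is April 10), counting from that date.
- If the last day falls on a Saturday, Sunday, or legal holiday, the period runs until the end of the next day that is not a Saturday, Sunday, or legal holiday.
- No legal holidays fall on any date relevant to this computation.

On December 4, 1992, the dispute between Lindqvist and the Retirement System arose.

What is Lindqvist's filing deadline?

May 4, 1994

17 months after December 4, 1992 is May 4, 1994.
May 4, 1994 is a Wednesday and not a legal holiday, so no extension applies.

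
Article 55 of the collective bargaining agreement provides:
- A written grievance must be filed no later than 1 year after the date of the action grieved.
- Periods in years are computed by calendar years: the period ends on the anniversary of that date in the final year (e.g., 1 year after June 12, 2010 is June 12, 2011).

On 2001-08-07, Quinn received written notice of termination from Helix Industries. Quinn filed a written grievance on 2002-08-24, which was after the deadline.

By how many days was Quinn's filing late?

17 days

1 year after 2001-08-07 is August 7, 2002.
The deadline is August 7, 2002; from August 7, 2002 to August 24, 2002 is 17 days.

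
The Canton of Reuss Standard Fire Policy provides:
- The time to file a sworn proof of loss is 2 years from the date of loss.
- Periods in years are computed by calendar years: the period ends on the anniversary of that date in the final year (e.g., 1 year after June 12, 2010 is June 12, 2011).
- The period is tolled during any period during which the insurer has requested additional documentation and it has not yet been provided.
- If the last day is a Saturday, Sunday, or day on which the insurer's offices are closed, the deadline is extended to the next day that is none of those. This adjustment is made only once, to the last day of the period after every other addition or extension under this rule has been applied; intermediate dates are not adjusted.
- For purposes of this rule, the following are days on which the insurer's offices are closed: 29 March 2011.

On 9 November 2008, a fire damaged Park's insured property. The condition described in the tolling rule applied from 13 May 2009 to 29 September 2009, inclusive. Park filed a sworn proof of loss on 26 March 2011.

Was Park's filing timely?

2 years after 9 November 2008 is November 9, 2010.
From May 13, 2009 through September 29, 2009 inclusive is 140 days; tolling adds 140 days: November 9, 2010 + 140 days = March 29, 2011.
March 29, 2011 is a listed holiday. The next qualifying day is March 30, 2011.
The deadline is March 30, 2011; the filing on March 26, 2011 is on or before that date.

Yes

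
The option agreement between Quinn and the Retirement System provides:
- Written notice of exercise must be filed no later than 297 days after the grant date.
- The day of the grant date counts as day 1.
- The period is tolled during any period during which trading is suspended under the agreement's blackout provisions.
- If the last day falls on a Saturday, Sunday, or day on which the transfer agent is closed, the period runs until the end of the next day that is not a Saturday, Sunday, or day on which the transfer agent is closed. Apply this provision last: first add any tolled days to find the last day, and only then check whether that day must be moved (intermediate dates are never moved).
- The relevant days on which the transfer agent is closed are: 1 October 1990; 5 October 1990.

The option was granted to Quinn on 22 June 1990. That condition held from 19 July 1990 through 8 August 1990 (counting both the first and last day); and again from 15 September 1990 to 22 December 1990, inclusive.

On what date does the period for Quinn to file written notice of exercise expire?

Counting 22 June 1990 as day 1, day 297 is April 14, 1991.
From July 19, 1990 through August 8, 1990 inclusive is 21 days; tolling adds 21 days: April 14, 1991 + 21 days = May 5, 1991.
From September 15, 1990 through December 22, 1990 inclusive is 99 days; tolling adds 99 days: May 5, 1991 + 99 days = August 12, 1991.
August 12, 1991 is a Monday and not a day on which the transfer agent is closed, so no extension applies.

August 12, 1991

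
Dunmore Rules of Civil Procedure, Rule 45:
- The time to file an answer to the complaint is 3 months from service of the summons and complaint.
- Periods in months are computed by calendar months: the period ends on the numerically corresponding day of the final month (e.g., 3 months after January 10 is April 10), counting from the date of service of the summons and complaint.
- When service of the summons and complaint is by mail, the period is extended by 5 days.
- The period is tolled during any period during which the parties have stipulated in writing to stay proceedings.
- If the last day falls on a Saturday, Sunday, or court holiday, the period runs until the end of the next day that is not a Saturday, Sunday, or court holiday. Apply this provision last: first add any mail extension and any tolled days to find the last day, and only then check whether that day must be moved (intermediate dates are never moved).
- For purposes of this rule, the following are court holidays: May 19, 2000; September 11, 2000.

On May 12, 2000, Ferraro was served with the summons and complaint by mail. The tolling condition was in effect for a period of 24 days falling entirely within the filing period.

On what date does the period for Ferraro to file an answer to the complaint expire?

September 12, 2000

3 months after May 12, 2000 is August 12, 2000.
Service was by mail, adding 5 days: August 12, 2000 + 5 days = August 17, 2000.
Tolling adds 24 days: August 17, 2000 + 24 days = September 10, 2000.
September 10, 2000 is Sunday; September 11, 2000 is a listed holiday. The next qualifying day is September 12, 2000.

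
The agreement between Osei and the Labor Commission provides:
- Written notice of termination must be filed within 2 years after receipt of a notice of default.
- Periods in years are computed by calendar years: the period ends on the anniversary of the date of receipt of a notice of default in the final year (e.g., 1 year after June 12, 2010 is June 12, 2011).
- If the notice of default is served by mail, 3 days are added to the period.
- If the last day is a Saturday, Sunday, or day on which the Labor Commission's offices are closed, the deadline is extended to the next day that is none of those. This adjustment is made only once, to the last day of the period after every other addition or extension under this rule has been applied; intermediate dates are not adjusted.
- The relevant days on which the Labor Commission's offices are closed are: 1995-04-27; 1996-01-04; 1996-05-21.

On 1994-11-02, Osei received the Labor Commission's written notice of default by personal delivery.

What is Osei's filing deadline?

November 4, 1996

2 years after 1994-11-02 is November 2, 1996.
Service was not by mail, so no mail extension applies.
November 2, 1996 is Saturday; November 3, 1996 is Sunday. The next qualifying day is November 4, 1996.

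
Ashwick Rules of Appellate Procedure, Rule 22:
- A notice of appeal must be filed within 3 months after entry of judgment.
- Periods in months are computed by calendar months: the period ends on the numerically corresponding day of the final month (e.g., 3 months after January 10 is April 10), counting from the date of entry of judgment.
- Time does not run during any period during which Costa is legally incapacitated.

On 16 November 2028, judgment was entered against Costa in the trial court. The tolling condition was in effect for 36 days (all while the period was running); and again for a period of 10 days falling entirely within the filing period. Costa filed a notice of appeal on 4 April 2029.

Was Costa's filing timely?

No

3 months after 16 November 2028 is February 16, 2029.
Tolling adds 36 days: February 16, 2029 + 36 days = March 24, 2029.
Tolling adds 10 days: March 24, 2029 + 10 days = April 3, 2029.
The deadline is April 3, 2029; the filing on April 4, 2029 is after that date.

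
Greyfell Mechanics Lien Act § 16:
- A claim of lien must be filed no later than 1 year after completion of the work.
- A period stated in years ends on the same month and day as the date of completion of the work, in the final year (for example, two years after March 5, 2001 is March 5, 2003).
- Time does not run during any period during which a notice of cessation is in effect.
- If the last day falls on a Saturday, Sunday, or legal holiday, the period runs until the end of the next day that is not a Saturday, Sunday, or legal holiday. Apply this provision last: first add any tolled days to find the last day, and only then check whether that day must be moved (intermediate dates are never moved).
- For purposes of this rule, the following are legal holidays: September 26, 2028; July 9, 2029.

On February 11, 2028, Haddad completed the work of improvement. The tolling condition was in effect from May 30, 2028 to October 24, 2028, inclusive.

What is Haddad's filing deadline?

1 year after February 11, 2028 is February 11, 2029.
From May 30, 2028 through October 24, 2028 inclusive is 148 days; tolling adds 148 days: February 11, 2029 + 148 days = July 9, 2029.
July 9, 2029 is a listed holiday. The next qualifying day is July 10, 2029.

July 10, 2029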